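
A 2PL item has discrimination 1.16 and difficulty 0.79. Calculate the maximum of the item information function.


For 2PL, max info at theta = b = 0.79
I_max = a^2 / 4 = 1.16^2 / 4
= 1.3456 / 4
I_max = 0.3364

0.3364


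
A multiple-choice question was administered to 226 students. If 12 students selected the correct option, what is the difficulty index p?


Item difficulty p = number correct / total examinees
p = 12 / 226
p = 0.0531

0.0531


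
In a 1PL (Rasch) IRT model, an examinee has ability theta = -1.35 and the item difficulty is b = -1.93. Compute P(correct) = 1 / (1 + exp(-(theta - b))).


theta - b = -1.35 - -1.93 = 0.58
exp(-(theta - b)) = exp(-0.58) = 0.5599
P = 1 / (1 + 0.5599)
P = 0.6411

0.6411


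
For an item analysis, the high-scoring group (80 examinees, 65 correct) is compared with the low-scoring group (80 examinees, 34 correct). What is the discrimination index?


p_upper = 65/80 = 0.8125
p_lower = 34/80 = 0.425
D = 0.8125 - 0.425 = 0.3875

0.3875


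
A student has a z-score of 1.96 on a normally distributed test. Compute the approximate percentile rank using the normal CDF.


CDF(z) = 0.5 * (1 + erf(z/sqrt(2)))
erf(1.3859) = 0.95
CDF = 0.975
Percentile rank = 0.975 * 100 = 97.5

97.5


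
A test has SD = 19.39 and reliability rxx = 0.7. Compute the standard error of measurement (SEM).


SEM = SD * sqrt(1 - rxx)
SEM = 19.39 * sqrt(1 - 0.7)
SEM = 19.39 * sqrt(0.3) = 19.39 * 0.547723
SEM = 10.6203

10.6203


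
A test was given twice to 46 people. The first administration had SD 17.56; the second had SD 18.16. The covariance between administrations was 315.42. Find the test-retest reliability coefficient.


r = cov(X,Y) / (SD_X * SD_Y)
r = 315.42 / (17.56 * 18.16)
r = 315.42 / 318.8896
r = 0.9891

0.9891


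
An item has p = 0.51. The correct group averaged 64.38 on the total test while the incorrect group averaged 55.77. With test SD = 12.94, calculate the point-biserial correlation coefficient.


q = 1 - p = 0.49
rpb = ((M1 - M0) / SD) * sqrt(p * q)
rpb = ((64.38 - 55.77) / 12.94) * sqrt(0.51 * 0.49)
rpb = 0.3326

0.3326


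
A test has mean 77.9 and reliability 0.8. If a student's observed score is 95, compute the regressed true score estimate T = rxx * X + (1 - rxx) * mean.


T_est = rxx * X + (1 - rxx) * mean
T_est = 0.8 * 95 + 0.2 * 77.9
T_est = 76.0 + 15.58
T_est = 91.58

91.58


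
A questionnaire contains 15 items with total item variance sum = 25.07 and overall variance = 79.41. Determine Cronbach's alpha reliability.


alpha = (k/(k-1)) * (1 - sum(si^2)/s_total^2)
= (15/14) * (1 - 25.07/79.41)
alpha = 0.7332

0.7332


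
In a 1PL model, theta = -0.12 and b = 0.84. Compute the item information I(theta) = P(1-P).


P = 1/(1+exp(-(-0.12-0.84))) = 0.2769
I = P*(1-P) = 0.2769 * 0.7231
I = 0.2002

0.2002


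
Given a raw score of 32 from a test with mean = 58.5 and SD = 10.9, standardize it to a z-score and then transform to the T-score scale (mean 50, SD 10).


z = (X - mean) / SD = (32 - 58.5) / 10.9
z = -26.5 / 10.9
z = -2.4312
T-score = T = 50 + 10z
Carry z at full precision (z = -26.5 / 10.9) into the conversion:
T-score = 50 + 10 * (-26.5 / 10.9) = 50 + -265 / 10.9
T-score = 50 + -24.3119
T-score = 25.6881

25.6881


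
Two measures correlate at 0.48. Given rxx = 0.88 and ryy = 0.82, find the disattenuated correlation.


r_corrected = rxy / sqrt(rxx * ryy)
= 0.48 / sqrt(0.88 * 0.82)
= 0.48 / sqrt(0.7216)
= 0.48 / 0.84947
r_corrected = 0.5651

0.5651


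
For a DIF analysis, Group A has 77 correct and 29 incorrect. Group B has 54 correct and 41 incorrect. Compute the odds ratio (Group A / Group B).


Odds_A = 77/29 = 2.6552
Odds_B = 54/41 = 1.3171
OR = Odds_A / Odds_B = 2.6552 / 1.3171
Exactly, OR = (77 * 41) / (29 * 54) = 3157 / 1566
OR = 2.016

2.016


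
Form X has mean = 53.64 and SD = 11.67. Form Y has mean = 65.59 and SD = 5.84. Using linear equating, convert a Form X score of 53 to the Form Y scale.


slope = SD_Y / SD_X = 5.84 / 11.67 ~ 0.5004
intercept = mean_Y - slope * mean_X = 65.59 - (5.84 / 11.67) * 53.64 ~ 38.747
Y = slope * X + intercept. To avoid rounding drift from the rounded slope/intercept, evaluate the equivalent form Y = mean_Y + SD_Y * (X - mean_X) / SD_X at full precision:
Y = 65.59 + 5.84 * (53 - 53.64) / 11.67
Y = 65.59 - 5.84 * 0.64 / 11.67
Y = 65.59 - 3.7376 / 11.67
Y = 65.59 - 0.3203
Y = 65.2697

65.2697


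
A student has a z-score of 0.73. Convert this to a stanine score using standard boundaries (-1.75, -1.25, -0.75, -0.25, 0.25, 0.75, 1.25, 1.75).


Stanine boundaries: [-1.75, -1.25, -0.75, -0.25, 0.25, 0.75, 1.25, 1.75]
z = 0.73
Check each boundary:
  z >= -1.75 -> could be stanine 2
  z >= -1.25 -> could be stanine 3
  z >= -0.75 -> could be stanine 4
  z >= -0.25 -> could be stanine 5
  z >= 0.25 -> could be stanine 6
  z < 0.75
  z < 1.25
  z < 1.75
Highest qualifying boundary gives stanine = 6

6


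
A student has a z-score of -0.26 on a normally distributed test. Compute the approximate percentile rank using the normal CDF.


CDF(z) = 0.5 * (1 + erf(z/sqrt(2)))
erf(-0.1838) = -0.2051
CDF = 0.3974
Percentile rank = 0.3974 * 100 = 39.74

39.74


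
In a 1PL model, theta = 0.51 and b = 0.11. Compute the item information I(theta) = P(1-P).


P = 1/(1+exp(-(0.51-0.11))) = 0.5987
I = P*(1-P) = 0.5987 * 0.4013
I = 0.2403

0.2403


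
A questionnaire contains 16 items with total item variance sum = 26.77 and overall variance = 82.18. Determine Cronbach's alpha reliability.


alpha = (k/(k-1)) * (1 - sum(si^2)/s_total^2)
= (16/15) * (1 - 26.77/82.18)
alpha = 0.7192

0.7192


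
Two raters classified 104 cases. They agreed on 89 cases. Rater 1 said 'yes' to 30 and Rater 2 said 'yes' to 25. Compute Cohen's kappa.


P_o = 89/104 = 0.855769
P_e = (30*25 + 74*79) / 10816 = 0.609837
kappa = (P_o - P_e) / (1 - P_e)
kappa = (0.855769 - 0.609837) / (1 - 0.609837)
kappa = 0.6303

0.6303


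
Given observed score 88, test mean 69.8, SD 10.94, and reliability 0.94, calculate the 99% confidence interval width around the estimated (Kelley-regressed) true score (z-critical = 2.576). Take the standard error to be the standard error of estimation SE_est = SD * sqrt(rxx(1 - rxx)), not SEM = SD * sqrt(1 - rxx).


True score estimate = 0.94*88 + 0.06*69.8 = 86.908
SE_est = SD * sqrt(rxx * (1 - rxx)) = 10.94 * sqrt(0.94 * 0.06) = 10.94 * sqrt(0.0564) = 2.598106
CI = T_est +/- z * SE_est, so width = 2 * z * SE_est = 2 * 2.576 * 2.598106
Width = 13.3854

13.3854


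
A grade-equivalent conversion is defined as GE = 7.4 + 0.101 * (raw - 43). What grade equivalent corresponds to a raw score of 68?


raw - median = 68 - 43 = 25
slope * diff = 0.101 * 25 = 2.525
GE = 7.4 + 2.525
GE = 9.925

9.925


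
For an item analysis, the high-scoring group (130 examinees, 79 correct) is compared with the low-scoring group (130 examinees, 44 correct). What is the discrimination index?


p_upper = 79/130 = 0.6077
p_lower = 44/130 = 0.3385
D = 0.6077 - 0.3385 = 0.2692

0.2692


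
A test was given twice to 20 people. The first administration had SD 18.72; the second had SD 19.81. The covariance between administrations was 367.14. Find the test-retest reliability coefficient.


r = cov(X,Y) / (SD_X * SD_Y)
r = 367.14 / (18.72 * 19.81)
r = 367.14 / 370.8432
r = 0.99

0.99


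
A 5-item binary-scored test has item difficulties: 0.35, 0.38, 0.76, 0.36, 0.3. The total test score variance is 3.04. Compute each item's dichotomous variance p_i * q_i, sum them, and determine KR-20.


For each item, compute p_i * q_i:
  Item 1: 0.35 * 0.65 = 0.2275
  Item 2: 0.38 * 0.62 = 0.2356
  Item 3: 0.76 * 0.24 = 0.1824
  Item 4: 0.36 * 0.64 = 0.2304
  Item 5: 0.3 * 0.7 = 0.21
Sum(p_i * q_i) = 0.2275 + 0.2356 + 0.1824 + 0.2304 + 0.21 = 1.0859
KR-20 = (k/(k-1)) * (1 - Sum(p_i*q_i) / Var_total)
= (5/4) * (1 - 1.0859/3.04)
= 1.25 * 0.6428
KR-20 = 0.8035

0.8035


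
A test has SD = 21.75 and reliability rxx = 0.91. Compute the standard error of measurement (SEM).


SEM = SD * sqrt(1 - rxx)
SEM = 21.75 * sqrt(1 - 0.91)
SEM = 21.75 * sqrt(0.09) = 21.75 * 0.3
SEM = 6.525

6.525


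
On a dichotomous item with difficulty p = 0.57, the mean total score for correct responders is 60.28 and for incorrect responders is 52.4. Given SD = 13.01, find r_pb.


q = 1 - p = 0.43
rpb = ((M1 - M0) / SD) * sqrt(p * q)
rpb = ((60.28 - 52.4) / 13.01) * sqrt(0.57 * 0.43)
rpb = 0.2999

0.2999


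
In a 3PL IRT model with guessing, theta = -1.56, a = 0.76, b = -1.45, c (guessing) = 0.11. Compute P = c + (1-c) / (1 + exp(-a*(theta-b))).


logit = 0.76*(-1.56 - -1.45) = -0.0836
P* = 1/(1 + exp(--0.0836)) = 0.4791
P = 0.11 + (1 - 0.11) * 0.4791
P = 0.5364

0.5364


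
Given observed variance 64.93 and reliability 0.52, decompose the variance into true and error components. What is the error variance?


var_true = rxx * var_obs = 0.52 * 64.93 = 33.7636
var_error = var_obs - var_true
var_error = 64.93 - 33.7636
var_error = 31.1664

31.1664


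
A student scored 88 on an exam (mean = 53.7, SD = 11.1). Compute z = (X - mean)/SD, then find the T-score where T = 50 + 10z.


z = (X - mean) / SD = (88 - 53.7) / 11.1
z = 34.3 / 11.1
z = 3.0901
T-score = T = 50 + 10z
Carry z at full precision (z = 34.3 / 11.1) into the conversion:
T-score = 50 + 10 * (34.3 / 11.1) = 50 + 343 / 11.1
T-score = 50 + 30.9009
T-score = 80.9009

80.9009


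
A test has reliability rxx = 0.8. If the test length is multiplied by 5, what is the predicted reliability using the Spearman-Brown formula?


r_new = (n * rxx) / (1 + (n-1) * rxx)
r_new = (5 * 0.8) / (1 + 4 * 0.8)
r_new = 4.0 / 4.2
r_new = 0.9524

0.9524


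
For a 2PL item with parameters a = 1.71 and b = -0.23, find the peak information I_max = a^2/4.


For 2PL, max info at theta = b = -0.23
I_max = a^2 / 4 = 1.71^2 / 4
= 2.9241 / 4
I_max = 0.731

0.731


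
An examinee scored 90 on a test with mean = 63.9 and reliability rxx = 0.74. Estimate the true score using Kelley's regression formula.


T_est = rxx * X + (1 - rxx) * mean
T_est = 0.74 * 90 + 0.26 * 63.9
T_est = 66.6 + 16.614
T_est = 83.214

83.214


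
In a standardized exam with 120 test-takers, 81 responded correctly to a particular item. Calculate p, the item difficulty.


Item difficulty p = number correct / total examinees
p = 81 / 120
p = 0.675

0.675


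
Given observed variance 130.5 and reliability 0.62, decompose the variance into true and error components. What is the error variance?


var_true = rxx * var_obs = 0.62 * 130.5 = 80.91
var_error = var_obs - var_true
var_error = 130.5 - 80.91
var_error = 49.59

49.59


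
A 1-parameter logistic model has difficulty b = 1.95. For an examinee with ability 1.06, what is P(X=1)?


theta - b = 1.06 - 1.95 = -0.89
exp(-(theta - b)) = exp(0.89) = 2.4351
P = 1 / (1 + 2.4351)
P = 0.2911

0.2911


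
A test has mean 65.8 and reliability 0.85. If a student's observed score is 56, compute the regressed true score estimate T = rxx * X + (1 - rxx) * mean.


T_est = rxx * X + (1 - rxx) * mean
T_est = 0.85 * 56 + 0.15 * 65.8
T_est = 47.6 + 9.87
T_est = 57.47

57.47


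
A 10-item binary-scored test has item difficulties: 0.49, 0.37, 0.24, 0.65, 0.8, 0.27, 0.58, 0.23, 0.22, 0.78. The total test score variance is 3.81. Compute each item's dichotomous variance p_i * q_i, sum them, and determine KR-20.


For each item, compute p_i * q_i:
  Item 1: 0.49 * 0.51 = 0.2499
  Item 2: 0.37 * 0.63 = 0.2331
  Item 3: 0.24 * 0.76 = 0.1824
  Item 4: 0.65 * 0.35 = 0.2275
  Item 5: 0.8 * 0.2 = 0.16
  Item 6: 0.27 * 0.73 = 0.1971
  Item 7: 0.58 * 0.42 = 0.2436
  Item 8: 0.23 * 0.77 = 0.1771
  Item 9: 0.22 * 0.78 = 0.1716
  Item 10: 0.78 * 0.22 = 0.1716
Sum(p_i * q_i) = 0.2499 + 0.2331 + 0.1824 + 0.2275 + 0.16 + 0.1971 + 0.2436 + 0.1771 + 0.1716 + 0.1716 = 2.0139
KR-20 = (k/(k-1)) * (1 - Sum(p_i*q_i) / Var_total)
= (10/9) * (1 - 2.0139/3.81)
= 1.1111 * 0.4714
KR-20 = 0.5238

0.5238


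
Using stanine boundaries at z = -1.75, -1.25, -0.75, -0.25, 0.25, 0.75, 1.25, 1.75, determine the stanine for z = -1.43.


Stanine boundaries: [-1.75, -1.25, -0.75, -0.25, 0.25, 0.75, 1.25, 1.75]
z = -1.43
Check each boundary:
  z >= -1.75 -> could be stanine 2
  z < -1.25
  z < -0.75
  z < -0.25
  z < 0.25
  z < 0.75
  z < 1.25
  z < 1.75
Highest qualifying boundary gives stanine = 2

2


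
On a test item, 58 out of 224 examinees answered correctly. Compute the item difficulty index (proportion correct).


Item difficulty p = number correct / total examinees
p = 58 / 224
p = 0.2589

0.2589


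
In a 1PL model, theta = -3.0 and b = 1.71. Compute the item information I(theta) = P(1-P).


P = 1/(1+exp(-(-3.0-1.71))) = 0.0089
I = P*(1-P) = 0.0089 * 0.9911
I = 0.0088

0.0088


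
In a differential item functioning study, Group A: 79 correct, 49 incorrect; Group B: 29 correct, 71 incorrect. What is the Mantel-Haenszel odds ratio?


Odds_A = 79/49 = 1.6122
Odds_B = 29/71 = 0.4085
OR = Odds_A / Odds_B = 1.6122 / 0.4085
Exactly, OR = (79 * 71) / (49 * 29) = 5609 / 1421
OR = 3.9472

3.9472


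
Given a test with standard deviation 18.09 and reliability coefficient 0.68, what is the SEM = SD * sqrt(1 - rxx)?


SEM = SD * sqrt(1 - rxx)
SEM = 18.09 * sqrt(1 - 0.68)
SEM = 18.09 * sqrt(0.32) = 18.09 * 0.565685
SEM = 10.2332

10.2332


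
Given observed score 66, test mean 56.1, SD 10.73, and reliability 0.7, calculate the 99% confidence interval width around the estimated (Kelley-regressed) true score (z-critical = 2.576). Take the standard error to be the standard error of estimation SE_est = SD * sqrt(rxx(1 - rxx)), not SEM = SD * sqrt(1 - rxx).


True score estimate = 0.7*66 + 0.3*56.1 = 63.03
SE_est = SD * sqrt(rxx * (1 - rxx)) = 10.73 * sqrt(0.7 * 0.3) = 10.73 * sqrt(0.21) = 4.917104
CI = T_est +/- z * SE_est, so width = 2 * z * SE_est = 2 * 2.576 * 4.917104
Width = 25.3329

25.3329


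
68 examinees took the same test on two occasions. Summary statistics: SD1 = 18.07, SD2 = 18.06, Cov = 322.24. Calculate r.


r = cov(X,Y) / (SD_X * SD_Y)
r = 322.24 / (18.07 * 18.06)
r = 322.24 / 326.3442
r = 0.9874

0.9874


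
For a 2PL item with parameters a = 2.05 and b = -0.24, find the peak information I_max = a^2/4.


For 2PL, max info at theta = b = -0.24
I_max = a^2 / 4 = 2.05^2 / 4
= 4.2025 / 4
I_max = 1.0506

1.0506


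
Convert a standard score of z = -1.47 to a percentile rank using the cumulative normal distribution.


CDF(z) = 0.5 * (1 + erf(z/sqrt(2)))
erf(-1.0394) = -0.8584
CDF = 0.0708
Percentile rank = 0.0708 * 100 = 7.08

7.08


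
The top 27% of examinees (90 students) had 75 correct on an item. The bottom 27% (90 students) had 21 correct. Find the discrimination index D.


p_upper = 75/90 = 0.8333
p_lower = 21/90 = 0.2333
D = 0.8333 - 0.2333 = 0.6

0.6


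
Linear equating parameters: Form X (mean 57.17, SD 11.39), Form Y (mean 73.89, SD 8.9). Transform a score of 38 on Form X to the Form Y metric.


slope = SD_Y / SD_X = 8.9 / 11.39 ~ 0.7814
intercept = mean_Y - slope * mean_X = 73.89 - (8.9 / 11.39) * 57.17 ~ 29.2181
Y = slope * X + intercept. To avoid rounding drift from the rounded slope/intercept, evaluate the equivalent form Y = mean_Y + SD_Y * (X - mean_X) / SD_X at full precision:
Y = 73.89 + 8.9 * (38 - 57.17) / 11.39
Y = 73.89 - 8.9 * 19.17 / 11.39
Y = 73.89 - 170.613 / 11.39
Y = 73.89 - 14.9792
Y = 58.9108

58.9108


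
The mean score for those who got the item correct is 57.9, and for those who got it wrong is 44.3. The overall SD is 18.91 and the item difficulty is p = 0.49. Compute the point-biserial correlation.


q = 1 - p = 0.51
rpb = ((M1 - M0) / SD) * sqrt(p * q)
rpb = ((57.9 - 44.3) / 18.91) * sqrt(0.49 * 0.51)
rpb = 0.3595

0.3595


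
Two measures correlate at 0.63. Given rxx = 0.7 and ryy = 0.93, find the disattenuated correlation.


r_corrected = rxy / sqrt(rxx * ryy)
= 0.63 / sqrt(0.7 * 0.93)
= 0.63 / sqrt(0.651)
= 0.63 / 0.806846
r_corrected = 0.7808

0.7808


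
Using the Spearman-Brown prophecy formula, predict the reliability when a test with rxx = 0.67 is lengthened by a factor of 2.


r_new = (n * rxx) / (1 + (n-1) * rxx)
r_new = (2 * 0.67) / (1 + 1 * 0.67)
r_new = 1.34 / 1.67
r_new = 0.8024

0.8024


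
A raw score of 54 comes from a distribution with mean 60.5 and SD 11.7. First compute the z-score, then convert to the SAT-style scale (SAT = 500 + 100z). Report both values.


z = (X - mean) / SD = (54 - 60.5) / 11.7
z = -6.5 / 11.7
z = -0.5556
SAT-scale = SAT = 500 + 100z
Carry z at full precision (z = -6.5 / 11.7) into the conversion:
SAT-scale = 500 + 100 * (-6.5 / 11.7) = 500 + -650 / 11.7
SAT-scale = 500 + -55.5556
SAT-scale = 444.4444

444.4444


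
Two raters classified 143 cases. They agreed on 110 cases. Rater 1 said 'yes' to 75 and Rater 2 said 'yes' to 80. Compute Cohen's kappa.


P_o = 110/143 = 0.769231
P_e = (75*80 + 68*63) / 20449 = 0.50291
kappa = (P_o - P_e) / (1 - P_e)
kappa = (0.769231 - 0.50291) / (1 - 0.50291)
kappa = 0.5358

0.5358


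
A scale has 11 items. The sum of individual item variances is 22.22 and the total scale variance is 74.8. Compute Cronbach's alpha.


alpha = (k/(k-1)) * (1 - sum(si^2)/s_total^2)
= (11/10) * (1 - 22.22/74.8)
alpha = 0.7732

0.7732


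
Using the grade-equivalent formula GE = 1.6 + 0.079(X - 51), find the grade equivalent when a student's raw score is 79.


raw - median = 79 - 51 = 28
slope * diff = 0.079 * 28 = 2.212
GE = 1.6 + 2.212
GE = 3.812

3.812


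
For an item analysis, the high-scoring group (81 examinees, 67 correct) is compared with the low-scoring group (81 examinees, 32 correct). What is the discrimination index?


p_upper = 67/81 = 0.8272
p_lower = 32/81 = 0.3951
D = 0.8272 - 0.3951 = 0.4321

0.4321


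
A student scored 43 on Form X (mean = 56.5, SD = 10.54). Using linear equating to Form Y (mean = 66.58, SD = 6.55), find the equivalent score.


slope = SD_Y / SD_X = 6.55 / 10.54 ~ 0.6214
intercept = mean_Y - slope * mean_X = 66.58 - (6.55 / 10.54) * 56.5 ~ 31.4685
Y = slope * X + intercept. To avoid rounding drift from the rounded slope/intercept, evaluate the equivalent form Y = mean_Y + SD_Y * (X - mean_X) / SD_X at full precision:
Y = 66.58 + 6.55 * (43 - 56.5) / 10.54
Y = 66.58 - 6.55 * 13.5 / 10.54
Y = 66.58 - 88.425 / 10.54
Y = 66.58 - 8.3895
Y = 58.1905

58.1905


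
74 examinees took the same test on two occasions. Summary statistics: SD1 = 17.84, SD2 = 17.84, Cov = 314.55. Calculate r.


r = cov(X,Y) / (SD_X * SD_Y)
r = 314.55 / (17.84 * 17.84)
r = 314.55 / 318.2656
r = 0.9883

0.9883


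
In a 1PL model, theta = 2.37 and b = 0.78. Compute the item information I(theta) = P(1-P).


P = 1/(1+exp(-(2.37-0.78))) = 0.8306
I = P*(1-P) = 0.8306 * 0.1694
I = 0.1407

0.1407


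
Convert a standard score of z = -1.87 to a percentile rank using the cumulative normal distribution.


CDF(z) = 0.5 * (1 + erf(z/sqrt(2)))
erf(-1.3223) = -0.9385
CDF = 0.0307
Percentile rank = 0.0307 * 100 = 3.07

3.07


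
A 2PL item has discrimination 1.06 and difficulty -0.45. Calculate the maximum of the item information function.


For 2PL, max info at theta = b = -0.45
I_max = a^2 / 4 = 1.06^2 / 4
= 1.1236 / 4
I_max = 0.2809

0.2809


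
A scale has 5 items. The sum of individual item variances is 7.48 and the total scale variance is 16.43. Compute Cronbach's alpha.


alpha = (k/(k-1)) * (1 - sum(si^2)/s_total^2)
= (5/4) * (1 - 7.48/16.43)
alpha = 0.6809

0.6809


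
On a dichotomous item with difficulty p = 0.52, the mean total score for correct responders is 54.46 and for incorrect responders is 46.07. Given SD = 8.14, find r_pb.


q = 1 - p = 0.48
rpb = ((M1 - M0) / SD) * sqrt(p * q)
rpb = ((54.46 - 46.07) / 8.14) * sqrt(0.52 * 0.48)
rpb = 0.5149

0.5149


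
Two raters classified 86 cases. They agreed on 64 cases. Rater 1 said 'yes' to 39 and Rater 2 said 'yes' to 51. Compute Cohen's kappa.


P_o = 64/86 = 0.744186
P_e = (39*51 + 47*35) / 7396 = 0.491347
kappa = (P_o - P_e) / (1 - P_e)
kappa = (0.744186 - 0.491347) / (1 - 0.491347)
kappa = 0.4971

0.4971


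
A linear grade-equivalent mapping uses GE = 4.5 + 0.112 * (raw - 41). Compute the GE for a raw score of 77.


raw - median = 77 - 41 = 36
slope * diff = 0.112 * 36 = 4.032
GE = 4.5 + 4.032
GE = 8.532

8.532


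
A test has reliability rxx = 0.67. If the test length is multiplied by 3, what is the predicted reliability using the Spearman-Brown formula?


r_new = (n * rxx) / (1 + (n-1) * rxx)
r_new = (3 * 0.67) / (1 + 2 * 0.67)
r_new = 2.01 / 2.34
r_new = 0.859

0.859


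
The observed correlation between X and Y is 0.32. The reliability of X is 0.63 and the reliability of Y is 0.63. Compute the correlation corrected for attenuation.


r_corrected = rxy / sqrt(rxx * ryy)
= 0.32 / sqrt(0.63 * 0.63)
= 0.32 / sqrt(0.3969)
= 0.32 / 0.63
r_corrected = 0.5079

0.5079


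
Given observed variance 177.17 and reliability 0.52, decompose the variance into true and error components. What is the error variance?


var_true = rxx * var_obs = 0.52 * 177.17 = 92.1284
var_error = var_obs - var_true
var_error = 177.17 - 92.1284
var_error = 85.0416

85.0416


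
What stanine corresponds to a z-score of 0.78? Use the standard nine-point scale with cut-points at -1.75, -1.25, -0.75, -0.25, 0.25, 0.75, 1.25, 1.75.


Stanine boundaries: [-1.75, -1.25, -0.75, -0.25, 0.25, 0.75, 1.25, 1.75]
z = 0.78
Check each boundary:
  z >= -1.75 -> could be stanine 2
  z >= -1.25 -> could be stanine 3
  z >= -0.75 -> could be stanine 4
  z >= -0.25 -> could be stanine 5
  z >= 0.25 -> could be stanine 6
  z >= 0.75 -> could be stanine 7
  z < 1.25
  z < 1.75
Highest qualifying boundary gives stanine = 7

7


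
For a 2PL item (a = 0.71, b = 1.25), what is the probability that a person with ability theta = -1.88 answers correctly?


a*(theta - b) = 0.71 * (-1.88 - 1.25) = -2.2223
exp(--2.2223) = 9.2285
P = 1 / (1 + 9.2285)
P = 0.0978

0.0978


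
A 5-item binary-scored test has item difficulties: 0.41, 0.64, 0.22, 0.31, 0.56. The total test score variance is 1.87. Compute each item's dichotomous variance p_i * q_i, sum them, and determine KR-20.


For each item, compute p_i * q_i:
  Item 1: 0.41 * 0.59 = 0.2419
  Item 2: 0.64 * 0.36 = 0.2304
  Item 3: 0.22 * 0.78 = 0.1716
  Item 4: 0.31 * 0.69 = 0.2139
  Item 5: 0.56 * 0.44 = 0.2464
Sum(p_i * q_i) = 0.2419 + 0.2304 + 0.1716 + 0.2139 + 0.2464 = 1.1042
KR-20 = (k/(k-1)) * (1 - Sum(p_i*q_i) / Var_total)
= (5/4) * (1 - 1.1042/1.87)
= 1.25 * 0.4095
KR-20 = 0.5119

0.5119


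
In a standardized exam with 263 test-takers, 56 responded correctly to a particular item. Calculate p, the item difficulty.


Item difficulty p = number correct / total examinees
p = 56 / 263
p = 0.2129

0.2129


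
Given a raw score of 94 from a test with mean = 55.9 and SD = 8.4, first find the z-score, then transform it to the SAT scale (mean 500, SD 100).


z = (X - mean) / SD = (94 - 55.9) / 8.4
z = 38.1 / 8.4
z = 4.5357
SAT-scale = SAT = 500 + 100z
Carry z at full precision (z = 38.1 / 8.4) into the conversion:
SAT-scale = 500 + 100 * (38.1 / 8.4) = 500 + 3810 / 8.4
SAT-scale = 500 + 453.5714
SAT-scale = 953.5714

953.5714


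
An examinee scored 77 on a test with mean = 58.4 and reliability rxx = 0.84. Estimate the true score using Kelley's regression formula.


T_est = rxx * X + (1 - rxx) * mean
T_est = 0.84 * 77 + 0.16 * 58.4
T_est = 64.68 + 9.344
T_est = 74.024

74.024


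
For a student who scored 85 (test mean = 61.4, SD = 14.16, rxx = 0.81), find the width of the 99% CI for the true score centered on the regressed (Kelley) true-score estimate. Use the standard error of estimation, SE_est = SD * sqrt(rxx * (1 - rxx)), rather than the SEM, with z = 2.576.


True score estimate = 0.81*85 + 0.19*61.4 = 80.516
SE_est = SD * sqrt(rxx * (1 - rxx)) = 14.16 * sqrt(0.81 * 0.19) = 14.16 * sqrt(0.1539) = 5.554981
CI = T_est +/- z * SE_est, so width = 2 * z * SE_est = 2 * 2.576 * 5.554981
Width = 28.6193

28.6193


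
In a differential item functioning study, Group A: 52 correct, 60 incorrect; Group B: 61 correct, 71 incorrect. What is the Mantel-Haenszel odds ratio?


Odds_A = 52/60 = 0.8667
Odds_B = 61/71 = 0.8592
OR = Odds_A / Odds_B = 0.8667 / 0.8592
Exactly, OR = (52 * 71) / (60 * 61) = 3692 / 3660
OR = 1.0087

1.0087


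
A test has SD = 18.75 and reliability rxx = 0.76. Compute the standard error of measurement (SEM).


SEM = SD * sqrt(1 - rxx)
SEM = 18.75 * sqrt(1 - 0.76)
SEM = 18.75 * sqrt(0.24) = 18.75 * 0.489898
SEM = 9.1856

9.1856


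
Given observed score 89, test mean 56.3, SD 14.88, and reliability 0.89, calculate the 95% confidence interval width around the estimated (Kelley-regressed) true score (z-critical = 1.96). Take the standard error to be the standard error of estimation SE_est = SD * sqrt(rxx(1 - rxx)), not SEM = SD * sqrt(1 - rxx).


True score estimate = 0.89*89 + 0.11*56.3 = 85.403
SE_est = SD * sqrt(rxx * (1 - rxx)) = 14.88 * sqrt(0.89 * 0.11) = 14.88 * sqrt(0.0979) = 4.6558
CI = T_est +/- z * SE_est, so width = 2 * z * SE_est = 2 * 1.96 * 4.6558
Width = 18.2507

18.2507


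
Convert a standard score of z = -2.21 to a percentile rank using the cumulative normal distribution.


CDF(z) = 0.5 * (1 + erf(z/sqrt(2)))
erf(-1.5627) = -0.9729
CDF = 0.0136
Percentile rank = 0.0136 * 100 = 1.36

1.36


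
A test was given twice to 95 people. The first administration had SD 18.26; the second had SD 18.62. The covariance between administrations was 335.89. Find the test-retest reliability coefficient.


r = cov(X,Y) / (SD_X * SD_Y)
r = 335.89 / (18.26 * 18.62)
r = 335.89 / 340.0012
r = 0.9879

0.9879


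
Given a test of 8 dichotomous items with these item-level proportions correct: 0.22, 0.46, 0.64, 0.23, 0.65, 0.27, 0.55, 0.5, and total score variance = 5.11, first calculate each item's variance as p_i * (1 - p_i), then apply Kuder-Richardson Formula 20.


For each item, compute p_i * q_i:
  Item 1: 0.22 * 0.78 = 0.1716
  Item 2: 0.46 * 0.54 = 0.2484
  Item 3: 0.64 * 0.36 = 0.2304
  Item 4: 0.23 * 0.77 = 0.1771
  Item 5: 0.65 * 0.35 = 0.2275
  Item 6: 0.27 * 0.73 = 0.1971
  Item 7: 0.55 * 0.45 = 0.2475
  Item 8: 0.5 * 0.5 = 0.25
Sum(p_i * q_i) = 0.1716 + 0.2484 + 0.2304 + 0.1771 + 0.2275 + 0.1971 + 0.2475 + 0.25 = 1.7496
KR-20 = (k/(k-1)) * (1 - Sum(p_i*q_i) / Var_total)
= (8/7) * (1 - 1.7496/5.11)
= 1.1429 * 0.6576
KR-20 = 0.7516

0.7516


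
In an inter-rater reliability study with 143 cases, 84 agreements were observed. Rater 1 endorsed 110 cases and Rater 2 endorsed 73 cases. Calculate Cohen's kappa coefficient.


P_o = 84/143 = 0.587413
P_e = (110*73 + 33*70) / 20449 = 0.505648
kappa = (P_o - P_e) / (1 - P_e)
kappa = (0.587413 - 0.505648) / (1 - 0.505648)
kappa = 0.1654

0.1654


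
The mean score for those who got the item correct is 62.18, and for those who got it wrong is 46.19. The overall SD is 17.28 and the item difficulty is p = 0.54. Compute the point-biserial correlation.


q = 1 - p = 0.46
rpb = ((M1 - M0) / SD) * sqrt(p * q)
rpb = ((62.18 - 46.19) / 17.28) * sqrt(0.54 * 0.46)
rpb = 0.4612

0.4612


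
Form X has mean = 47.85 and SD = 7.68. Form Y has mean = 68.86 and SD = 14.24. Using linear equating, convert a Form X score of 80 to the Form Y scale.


slope = SD_Y / SD_X = 14.24 / 7.68 ~ 1.8542
intercept = mean_Y - slope * mean_X = 68.86 - (14.24 / 7.68) * 47.85 ~ -19.8619
Y = slope * X + intercept. To avoid rounding drift from the rounded slope/intercept, evaluate the equivalent form Y = mean_Y + SD_Y * (X - mean_X) / SD_X at full precision:
Y = 68.86 + 14.24 * (80 - 47.85) / 7.68
Y = 68.86 + 14.24 * 32.15 / 7.68
Y = 68.86 + 457.816 / 7.68
Y = 68.86 + 59.6115
Y = 128.4715

128.4715


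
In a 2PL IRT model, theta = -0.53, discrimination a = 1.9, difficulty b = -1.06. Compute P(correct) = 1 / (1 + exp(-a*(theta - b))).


a*(theta - b) = 1.9 * (-0.53 - -1.06) = 1.007
exp(-1.007) = 0.3653
P = 1 / (1 + 0.3653)
P = 0.7324

0.7324


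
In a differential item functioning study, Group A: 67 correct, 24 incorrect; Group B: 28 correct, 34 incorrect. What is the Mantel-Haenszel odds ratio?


Odds_A = 67/24 = 2.7917
Odds_B = 28/34 = 0.8235
OR = Odds_A / Odds_B = 2.7917 / 0.8235
Exactly, OR = (67 * 34) / (24 * 28) = 2278 / 672
OR = 3.3899

3.3899


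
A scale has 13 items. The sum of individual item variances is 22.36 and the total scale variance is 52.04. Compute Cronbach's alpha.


alpha = (k/(k-1)) * (1 - sum(si^2)/s_total^2)
= (13/12) * (1 - 22.36/52.04)
alpha = 0.6179

0.6179


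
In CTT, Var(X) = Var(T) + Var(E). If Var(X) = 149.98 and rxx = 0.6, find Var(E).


var_true = rxx * var_obs = 0.6 * 149.98 = 89.988
var_error = var_obs - var_true
var_error = 149.98 - 89.988
var_error = 59.992

59.992


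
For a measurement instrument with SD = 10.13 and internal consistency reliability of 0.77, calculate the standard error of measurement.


SEM = SD * sqrt(1 - rxx)
SEM = 10.13 * sqrt(1 - 0.77)
SEM = 10.13 * sqrt(0.23) = 10.13 * 0.479583
SEM = 4.8582

4.8582


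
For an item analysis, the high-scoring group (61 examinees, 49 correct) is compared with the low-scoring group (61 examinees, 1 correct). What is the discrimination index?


p_upper = 49/61 = 0.8033
p_lower = 1/61 = 0.0164
D = 0.8033 - 0.0164 = 0.7869

0.7869


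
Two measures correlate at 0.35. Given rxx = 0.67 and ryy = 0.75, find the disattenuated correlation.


r_corrected = rxy / sqrt(rxx * ryy)
= 0.35 / sqrt(0.67 * 0.75)
= 0.35 / sqrt(0.5025)
= 0.35 / 0.708872
r_corrected = 0.4937

0.4937


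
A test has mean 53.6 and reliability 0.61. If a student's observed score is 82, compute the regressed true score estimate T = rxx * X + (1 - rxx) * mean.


T_est = rxx * X + (1 - rxx) * mean
T_est = 0.61 * 82 + 0.39 * 53.6
T_est = 50.02 + 20.904
T_est = 70.924

70.924


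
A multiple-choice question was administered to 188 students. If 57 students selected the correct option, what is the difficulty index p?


Item difficulty p = number correct / total examinees
p = 57 / 188
p = 0.3032

0.3032


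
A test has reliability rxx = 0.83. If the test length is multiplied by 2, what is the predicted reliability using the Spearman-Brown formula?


r_new = (n * rxx) / (1 + (n-1) * rxx)
r_new = (2 * 0.83) / (1 + 1 * 0.83)
r_new = 1.66 / 1.83
r_new = 0.9071

0.9071


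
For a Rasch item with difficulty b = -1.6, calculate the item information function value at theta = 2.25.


P = 1/(1+exp(-(2.25--1.6))) = 0.9792
I = P*(1-P) = 0.9792 * 0.0208
I = 0.0204

0.0204


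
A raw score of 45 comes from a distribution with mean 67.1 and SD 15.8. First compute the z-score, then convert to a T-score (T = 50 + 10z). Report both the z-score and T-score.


z = (X - mean) / SD = (45 - 67.1) / 15.8
z = -22.1 / 15.8
z = -1.3987
T-score = T = 50 + 10z
Carry z at full precision (z = -22.1 / 15.8) into the conversion:
T-score = 50 + 10 * (-22.1 / 15.8) = 50 + -221 / 15.8
T-score = 50 + -13.9873
T-score = 36.0127

36.0127


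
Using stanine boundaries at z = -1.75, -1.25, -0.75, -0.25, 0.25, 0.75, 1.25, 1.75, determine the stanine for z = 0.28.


Stanine boundaries: [-1.75, -1.25, -0.75, -0.25, 0.25, 0.75, 1.25, 1.75]
z = 0.28
Check each boundary:
  z >= -1.75 -> could be stanine 2
  z >= -1.25 -> could be stanine 3
  z >= -0.75 -> could be stanine 4
  z >= -0.25 -> could be stanine 5
  z >= 0.25 -> could be stanine 6
  z < 0.75
  z < 1.25
  z < 1.75
Highest qualifying boundary gives stanine = 6

6


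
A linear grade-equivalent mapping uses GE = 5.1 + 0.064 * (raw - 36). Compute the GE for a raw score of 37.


raw - median = 37 - 36 = 1
slope * diff = 0.064 * 1 = 0.064
GE = 5.1 + 0.064
GE = 5.164

5.164


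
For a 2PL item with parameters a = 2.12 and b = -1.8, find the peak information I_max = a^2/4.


For 2PL, max info at theta = b = -1.8
I_max = a^2 / 4 = 2.12^2 / 4
= 4.4944 / 4
I_max = 1.1236

1.1236


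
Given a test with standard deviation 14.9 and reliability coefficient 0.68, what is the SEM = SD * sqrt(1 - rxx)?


SEM = SD * sqrt(1 - rxx)
SEM = 14.9 * sqrt(1 - 0.68)
SEM = 14.9 * sqrt(0.32) = 14.9 * 0.565685
SEM = 8.4287

8.4287


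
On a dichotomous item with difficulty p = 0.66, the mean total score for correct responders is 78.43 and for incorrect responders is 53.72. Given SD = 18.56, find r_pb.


q = 1 - p = 0.34
rpb = ((M1 - M0) / SD) * sqrt(p * q)
rpb = ((78.43 - 53.72) / 18.56) * sqrt(0.66 * 0.34)
rpb = 0.6307

0.6307


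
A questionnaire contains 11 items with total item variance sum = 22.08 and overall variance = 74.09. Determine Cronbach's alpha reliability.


alpha = (k/(k-1)) * (1 - sum(si^2)/s_total^2)
= (11/10) * (1 - 22.08/74.09)
alpha = 0.7722

0.7722


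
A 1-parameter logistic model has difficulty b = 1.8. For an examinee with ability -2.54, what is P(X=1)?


theta - b = -2.54 - 1.8 = -4.34
exp(-(theta - b)) = exp(4.34) = 76.7075
P = 1 / (1 + 76.7075)
P = 0.0129

0.0129


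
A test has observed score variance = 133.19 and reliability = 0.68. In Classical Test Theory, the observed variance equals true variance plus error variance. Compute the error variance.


var_true = rxx * var_obs = 0.68 * 133.19 = 90.5692
var_error = var_obs - var_true
var_error = 133.19 - 90.5692
var_error = 42.6208

42.6208


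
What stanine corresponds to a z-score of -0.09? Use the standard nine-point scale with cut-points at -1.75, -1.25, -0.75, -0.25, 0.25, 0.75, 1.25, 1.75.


Stanine boundaries: [-1.75, -1.25, -0.75, -0.25, 0.25, 0.75, 1.25, 1.75]
z = -0.09
Check each boundary:
  z >= -1.75 -> could be stanine 2
  z >= -1.25 -> could be stanine 3
  z >= -0.75 -> could be stanine 4
  z >= -0.25 -> could be stanine 5
  z < 0.25
  z < 0.75
  z < 1.25
  z < 1.75
Highest qualifying boundary gives stanine = 5

5


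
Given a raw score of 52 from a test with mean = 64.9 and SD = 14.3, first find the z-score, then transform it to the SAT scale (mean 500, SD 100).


z = (X - mean) / SD = (52 - 64.9) / 14.3
z = -12.9 / 14.3
z = -0.9021
SAT-scale = SAT = 500 + 100z
Carry z at full precision (z = -12.9 / 14.3) into the conversion:
SAT-scale = 500 + 100 * (-12.9 / 14.3) = 500 + -1290 / 14.3
SAT-scale = 500 + -90.2098
SAT-scale = 409.7902

409.7902


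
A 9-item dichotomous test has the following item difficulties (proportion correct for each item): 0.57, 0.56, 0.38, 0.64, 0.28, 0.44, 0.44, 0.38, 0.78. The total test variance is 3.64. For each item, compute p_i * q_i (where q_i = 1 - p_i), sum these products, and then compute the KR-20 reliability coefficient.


For each item, compute p_i * q_i:
  Item 1: 0.57 * 0.43 = 0.2451
  Item 2: 0.56 * 0.44 = 0.2464
  Item 3: 0.38 * 0.62 = 0.2356
  Item 4: 0.64 * 0.36 = 0.2304
  Item 5: 0.28 * 0.72 = 0.2016
  Item 6: 0.44 * 0.56 = 0.2464
  Item 7: 0.44 * 0.56 = 0.2464
  Item 8: 0.38 * 0.62 = 0.2356
  Item 9: 0.78 * 0.22 = 0.1716
Sum(p_i * q_i) = 0.2451 + 0.2464 + 0.2356 + 0.2304 + 0.2016 + 0.2464 + 0.2464 + 0.2356 + 0.1716 = 2.0591
KR-20 = (k/(k-1)) * (1 - Sum(p_i*q_i) / Var_total)
= (9/8) * (1 - 2.0591/3.64)
= 1.125 * 0.4343
KR-20 = 0.4886

0.4886


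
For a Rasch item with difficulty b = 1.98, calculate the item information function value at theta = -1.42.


P = 1/(1+exp(-(-1.42-1.98))) = 0.0323
I = P*(1-P) = 0.0323 * 0.9677
I = 0.0313

0.0313


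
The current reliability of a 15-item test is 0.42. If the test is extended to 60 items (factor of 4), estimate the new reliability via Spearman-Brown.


r_new = (n * rxx) / (1 + (n-1) * rxx)
r_new = (4 * 0.42) / (1 + 3 * 0.42)
r_new = 1.68 / 2.26
r_new = 0.7434

0.7434


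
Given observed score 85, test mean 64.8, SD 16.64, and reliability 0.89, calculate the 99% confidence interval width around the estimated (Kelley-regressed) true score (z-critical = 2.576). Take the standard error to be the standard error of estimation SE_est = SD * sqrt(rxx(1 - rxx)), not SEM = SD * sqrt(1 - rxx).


True score estimate = 0.89*85 + 0.11*64.8 = 82.778
SE_est = SD * sqrt(rxx * (1 - rxx)) = 16.64 * sqrt(0.89 * 0.11) = 16.64 * sqrt(0.0979) = 5.206486
CI = T_est +/- z * SE_est, so width = 2 * z * SE_est = 2 * 2.576 * 5.206486
Width = 26.8238

26.8238


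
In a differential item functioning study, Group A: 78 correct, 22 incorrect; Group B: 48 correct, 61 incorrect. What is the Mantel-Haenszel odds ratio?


Odds_A = 78/22 = 3.5455
Odds_B = 48/61 = 0.7869
OR = Odds_A / Odds_B = 3.5455 / 0.7869
Exactly, OR = (78 * 61) / (22 * 48) = 4758 / 1056
OR = 4.5057

4.5057


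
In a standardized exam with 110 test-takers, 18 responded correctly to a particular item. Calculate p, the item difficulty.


Item difficulty p = number correct / total examinees
p = 18 / 110
p = 0.1636

0.1636


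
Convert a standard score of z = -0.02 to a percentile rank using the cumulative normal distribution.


CDF(z) = 0.5 * (1 + erf(z/sqrt(2)))
erf(-0.0141) = -0.016
CDF = 0.492
Percentile rank = 0.492 * 100 = 49.2

49.2


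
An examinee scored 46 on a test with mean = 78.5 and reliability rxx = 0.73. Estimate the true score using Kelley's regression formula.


T_est = rxx * X + (1 - rxx) * mean
T_est = 0.73 * 46 + 0.27 * 78.5
T_est = 33.58 + 21.195
T_est = 54.775

54.775


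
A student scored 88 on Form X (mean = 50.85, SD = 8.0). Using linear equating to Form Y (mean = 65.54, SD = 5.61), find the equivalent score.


slope = SD_Y / SD_X = 5.61 / 8.0 ~ 0.7013
intercept = mean_Y - slope * mean_X = 65.54 - (5.61 / 8.0) * 50.85 ~ 29.8814
Y = slope * X + intercept. To avoid rounding drift from the rounded slope/intercept, evaluate the equivalent form Y = mean_Y + SD_Y * (X - mean_X) / SD_X at full precision:
Y = 65.54 + 5.61 * (88 - 50.85) / 8.0
Y = 65.54 + 5.61 * 37.15 / 8.0
Y = 65.54 + 208.4115 / 8.0
Y = 65.54 + 26.0514
Y = 91.5914

91.5914


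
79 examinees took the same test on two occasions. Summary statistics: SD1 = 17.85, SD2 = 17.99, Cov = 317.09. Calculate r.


r = cov(X,Y) / (SD_X * SD_Y)
r = 317.09 / (17.85 * 17.99)
r = 317.09 / 321.1215
r = 0.9874

0.9874


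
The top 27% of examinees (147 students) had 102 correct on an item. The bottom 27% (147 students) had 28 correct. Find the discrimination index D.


p_upper = 102/147 = 0.6939
p_lower = 28/147 = 0.1905
D = 0.6939 - 0.1905 = 0.5034

0.5034


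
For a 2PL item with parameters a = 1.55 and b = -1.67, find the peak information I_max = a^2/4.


For 2PL, max info at theta = b = -1.67
I_max = a^2 / 4 = 1.55^2 / 4
= 2.4025 / 4
I_max = 0.6006

0.6006


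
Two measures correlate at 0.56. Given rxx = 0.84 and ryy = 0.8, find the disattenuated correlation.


r_corrected = rxy / sqrt(rxx * ryy)
= 0.56 / sqrt(0.84 * 0.8)
= 0.56 / sqrt(0.672)
= 0.56 / 0.819756
r_corrected = 0.6831

0.6831


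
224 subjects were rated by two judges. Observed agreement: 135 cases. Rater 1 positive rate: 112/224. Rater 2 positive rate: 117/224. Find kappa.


P_o = 135/224 = 0.602679
P_e = (112*117 + 112*107) / 50176 = 0.5
kappa = (P_o - P_e) / (1 - P_e)
kappa = (0.602679 - 0.5) / (1 - 0.5)
kappa = 0.2054

0.2054


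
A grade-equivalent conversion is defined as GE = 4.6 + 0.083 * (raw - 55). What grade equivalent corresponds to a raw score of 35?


raw - median = 35 - 55 = -20
slope * diff = 0.083 * -20 = -1.66
GE = 4.6 + -1.66
GE = 2.94

2.94


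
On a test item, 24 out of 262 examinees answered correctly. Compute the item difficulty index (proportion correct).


Item difficulty p = number correct / total examinees
p = 24 / 262
p = 0.0916

0.0916


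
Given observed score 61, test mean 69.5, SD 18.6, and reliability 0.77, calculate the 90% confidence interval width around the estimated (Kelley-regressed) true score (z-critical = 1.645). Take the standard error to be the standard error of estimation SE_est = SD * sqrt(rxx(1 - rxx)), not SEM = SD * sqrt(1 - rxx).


True score estimate = 0.77*61 + 0.23*69.5 = 62.955
SE_est = SD * sqrt(rxx * (1 - rxx)) = 18.6 * sqrt(0.77 * 0.23) = 18.6 * sqrt(0.1771) = 7.827485
CI = T_est +/- z * SE_est, so width = 2 * z * SE_est = 2 * 1.645 * 7.827485
Width = 25.7524

25.7524
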